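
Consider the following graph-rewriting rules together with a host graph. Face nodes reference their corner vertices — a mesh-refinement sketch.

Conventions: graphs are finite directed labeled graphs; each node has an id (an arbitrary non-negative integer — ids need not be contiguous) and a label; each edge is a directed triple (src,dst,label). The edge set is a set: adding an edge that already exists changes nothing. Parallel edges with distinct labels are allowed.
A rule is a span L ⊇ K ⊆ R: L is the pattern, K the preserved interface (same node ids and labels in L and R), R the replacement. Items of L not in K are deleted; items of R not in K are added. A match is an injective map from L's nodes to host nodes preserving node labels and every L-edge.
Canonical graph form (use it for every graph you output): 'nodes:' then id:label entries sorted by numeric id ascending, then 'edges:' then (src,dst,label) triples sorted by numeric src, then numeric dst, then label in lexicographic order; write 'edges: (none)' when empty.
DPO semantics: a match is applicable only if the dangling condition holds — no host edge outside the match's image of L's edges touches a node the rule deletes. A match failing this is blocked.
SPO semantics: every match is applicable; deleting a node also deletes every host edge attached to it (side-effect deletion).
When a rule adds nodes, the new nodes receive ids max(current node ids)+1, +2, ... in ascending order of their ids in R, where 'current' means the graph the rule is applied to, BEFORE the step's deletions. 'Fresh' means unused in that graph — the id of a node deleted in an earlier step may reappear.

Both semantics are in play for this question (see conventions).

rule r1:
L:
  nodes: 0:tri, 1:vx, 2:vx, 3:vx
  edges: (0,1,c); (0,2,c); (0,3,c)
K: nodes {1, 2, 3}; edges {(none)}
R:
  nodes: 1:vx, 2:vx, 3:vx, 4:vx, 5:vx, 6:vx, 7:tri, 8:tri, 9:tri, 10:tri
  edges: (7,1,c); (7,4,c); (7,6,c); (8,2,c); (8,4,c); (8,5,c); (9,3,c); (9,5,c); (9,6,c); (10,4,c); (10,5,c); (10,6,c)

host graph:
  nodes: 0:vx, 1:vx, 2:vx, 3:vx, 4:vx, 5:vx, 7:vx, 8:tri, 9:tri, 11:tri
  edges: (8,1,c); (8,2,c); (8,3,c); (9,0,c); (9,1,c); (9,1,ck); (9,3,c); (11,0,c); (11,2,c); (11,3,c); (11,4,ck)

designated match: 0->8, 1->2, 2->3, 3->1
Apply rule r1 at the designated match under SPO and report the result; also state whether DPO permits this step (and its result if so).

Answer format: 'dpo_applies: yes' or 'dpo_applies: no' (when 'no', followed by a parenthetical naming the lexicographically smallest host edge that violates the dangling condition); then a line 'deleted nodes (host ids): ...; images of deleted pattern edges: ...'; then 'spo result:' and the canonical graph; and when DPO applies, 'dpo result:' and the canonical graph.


dpo_applies: yes
deleted nodes (host ids): 8; images of deleted pattern edges: (8,1,c); (8,2,c); (8,3,c)
spo result:
nodes: 0:vx, 1:vx, 2:vx, 3:vx, 4:vx, 5:vx, 7:vx, 9:tri, 11:tri, 12:vx, 13:vx, 14:vx, 15:tri, 16:tri, 17:tri, 18:tri
edges: (9,0,c); (9,1,c); (9,1,ck); (9,3,c); (11,0,c); (11,2,c); (11,3,c); (11,4,ck); (15,2,c); (15,12,c); (15,14,c); (16,3,c); (16,12,c); (16,13,c); (17,1,c); (17,13,c); (17,14,c); (18,12,c); (18,13,c); (18,14,c)
dpo result:
nodes: 0:vx, 1:vx, 2:vx, 3:vx, 4:vx, 5:vx, 7:vx, 9:tri, 11:tri, 12:vx, 13:vx, 14:vx, 15:tri, 16:tri, 17:tri, 18:tri
edges: (9,0,c); (9,1,c); (9,1,ck); (9,3,c); (11,0,c); (11,2,c); (11,3,c); (11,4,ck); (15,2,c); (15,12,c); (15,14,c); (16,3,c); (16,12,c); (16,13,c); (17,1,c); (17,13,c); (17,14,c); (18,12,c); (18,13,c); (18,14,c)


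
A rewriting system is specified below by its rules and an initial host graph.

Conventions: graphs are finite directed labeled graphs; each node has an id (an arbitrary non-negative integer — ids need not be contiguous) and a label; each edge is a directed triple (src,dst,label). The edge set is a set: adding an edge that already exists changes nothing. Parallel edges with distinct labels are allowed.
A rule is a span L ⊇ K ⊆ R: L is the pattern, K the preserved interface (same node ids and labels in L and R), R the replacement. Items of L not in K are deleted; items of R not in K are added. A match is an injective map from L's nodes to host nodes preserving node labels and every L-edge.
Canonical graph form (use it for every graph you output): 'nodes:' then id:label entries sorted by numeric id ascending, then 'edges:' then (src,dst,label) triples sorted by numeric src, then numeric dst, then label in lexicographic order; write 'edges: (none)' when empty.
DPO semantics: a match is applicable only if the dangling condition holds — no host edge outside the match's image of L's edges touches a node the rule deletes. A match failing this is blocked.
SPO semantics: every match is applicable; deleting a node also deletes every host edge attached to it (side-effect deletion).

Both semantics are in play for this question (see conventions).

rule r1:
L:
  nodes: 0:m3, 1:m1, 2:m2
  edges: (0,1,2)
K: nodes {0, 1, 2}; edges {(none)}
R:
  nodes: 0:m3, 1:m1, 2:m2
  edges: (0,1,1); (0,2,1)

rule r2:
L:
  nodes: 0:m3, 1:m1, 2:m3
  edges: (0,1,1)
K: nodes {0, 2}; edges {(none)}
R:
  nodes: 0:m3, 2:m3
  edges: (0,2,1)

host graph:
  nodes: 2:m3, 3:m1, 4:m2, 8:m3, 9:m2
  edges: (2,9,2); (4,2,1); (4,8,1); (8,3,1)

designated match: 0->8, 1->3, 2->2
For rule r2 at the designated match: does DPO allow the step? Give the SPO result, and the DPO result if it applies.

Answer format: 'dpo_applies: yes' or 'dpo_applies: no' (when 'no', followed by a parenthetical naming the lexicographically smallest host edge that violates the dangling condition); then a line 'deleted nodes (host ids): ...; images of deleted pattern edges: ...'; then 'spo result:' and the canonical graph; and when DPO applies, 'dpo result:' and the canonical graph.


dpo_applies: yes
deleted nodes (host ids): 3; images of deleted pattern edges: (8,3,1)
spo result:
nodes: 2:m3, 4:m2, 8:m3, 9:m2
edges: (2,9,2); (4,2,1); (4,8,1); (8,2,1)
dpo result:
nodes: 2:m3, 4:m2, 8:m3, 9:m2
edges: (2,9,2); (4,2,1); (4,8,1); (8,2,1)


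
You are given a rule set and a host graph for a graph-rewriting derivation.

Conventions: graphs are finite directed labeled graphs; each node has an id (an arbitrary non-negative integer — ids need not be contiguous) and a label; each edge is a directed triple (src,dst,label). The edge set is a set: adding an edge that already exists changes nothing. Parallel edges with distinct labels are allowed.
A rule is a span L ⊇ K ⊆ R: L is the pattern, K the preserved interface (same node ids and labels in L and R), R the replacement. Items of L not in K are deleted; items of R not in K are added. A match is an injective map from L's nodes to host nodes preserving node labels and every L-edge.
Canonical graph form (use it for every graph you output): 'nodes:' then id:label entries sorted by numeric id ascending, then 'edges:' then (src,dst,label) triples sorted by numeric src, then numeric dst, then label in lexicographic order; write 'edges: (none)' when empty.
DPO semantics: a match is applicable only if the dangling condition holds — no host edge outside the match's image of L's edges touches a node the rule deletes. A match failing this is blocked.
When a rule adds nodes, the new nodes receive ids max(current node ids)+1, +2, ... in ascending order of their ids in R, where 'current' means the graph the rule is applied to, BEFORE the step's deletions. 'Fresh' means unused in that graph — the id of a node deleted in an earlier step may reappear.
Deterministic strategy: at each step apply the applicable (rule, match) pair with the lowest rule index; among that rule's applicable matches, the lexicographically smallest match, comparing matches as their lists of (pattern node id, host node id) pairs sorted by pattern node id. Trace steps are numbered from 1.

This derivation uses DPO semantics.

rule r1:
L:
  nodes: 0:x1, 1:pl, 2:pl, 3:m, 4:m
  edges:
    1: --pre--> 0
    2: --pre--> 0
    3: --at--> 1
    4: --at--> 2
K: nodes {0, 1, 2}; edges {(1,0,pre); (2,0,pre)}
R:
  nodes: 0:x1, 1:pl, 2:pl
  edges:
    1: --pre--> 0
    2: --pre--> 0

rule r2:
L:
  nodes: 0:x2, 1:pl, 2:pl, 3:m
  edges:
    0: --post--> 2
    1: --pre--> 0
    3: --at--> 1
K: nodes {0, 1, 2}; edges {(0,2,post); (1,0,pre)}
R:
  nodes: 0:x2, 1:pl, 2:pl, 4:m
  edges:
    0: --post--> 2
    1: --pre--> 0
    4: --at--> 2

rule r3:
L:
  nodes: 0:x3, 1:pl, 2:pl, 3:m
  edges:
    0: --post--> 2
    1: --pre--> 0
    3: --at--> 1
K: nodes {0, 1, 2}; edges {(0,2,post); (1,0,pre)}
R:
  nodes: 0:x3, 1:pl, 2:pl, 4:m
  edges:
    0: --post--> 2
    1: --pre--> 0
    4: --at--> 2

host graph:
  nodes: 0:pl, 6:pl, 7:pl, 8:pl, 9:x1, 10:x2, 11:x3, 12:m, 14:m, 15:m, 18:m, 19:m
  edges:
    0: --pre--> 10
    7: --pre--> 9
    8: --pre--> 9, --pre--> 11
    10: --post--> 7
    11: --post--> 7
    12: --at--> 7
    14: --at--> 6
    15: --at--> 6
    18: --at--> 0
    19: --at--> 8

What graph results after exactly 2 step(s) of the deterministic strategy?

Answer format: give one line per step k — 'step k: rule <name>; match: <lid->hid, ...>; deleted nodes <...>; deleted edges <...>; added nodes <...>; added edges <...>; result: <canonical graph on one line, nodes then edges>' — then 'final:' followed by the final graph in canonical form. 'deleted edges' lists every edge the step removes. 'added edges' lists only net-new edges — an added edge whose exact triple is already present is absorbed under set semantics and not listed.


step 1: rule r1; match: 0->9, 1->7, 2->8, 3->12, 4->19; deleted nodes 12, 19; deleted edges (12,7,at); (19,8,at); added nodes (none); added edges (none); result: nodes: 0:pl, 6:pl, 7:pl, 8:pl, 9:x1, 10:x2, 11:x3, 14:m, 15:m, 18:m edges: (0,10,pre); (7,9,pre); (8,9,pre); (8,11,pre); (10,7,post); (11,7,post); (14,6,at); (15,6,at); (18,0,at)
step 2: rule r2; match: 0->10, 1->0, 2->7, 3->18; deleted nodes 18; deleted edges (18,0,at); added nodes 19; added edges (19,7,at); result: nodes: 0:pl, 6:pl, 7:pl, 8:pl, 9:x1, 10:x2, 11:x3, 14:m, 15:m, 19:m edges: (0,10,pre); (7,9,pre); (8,9,pre); (8,11,pre); (10,7,post); (11,7,post); (14,6,at); (15,6,at); (19,7,at)
final:
nodes: 0:pl, 6:pl, 7:pl, 8:pl, 9:x1, 10:x2, 11:x3, 14:m, 15:m, 19:m
edges: (0,10,pre); (7,9,pre); (8,9,pre); (8,11,pre); (10,7,post); (11,7,post); (14,6,at); (15,6,at); (19,7,at)


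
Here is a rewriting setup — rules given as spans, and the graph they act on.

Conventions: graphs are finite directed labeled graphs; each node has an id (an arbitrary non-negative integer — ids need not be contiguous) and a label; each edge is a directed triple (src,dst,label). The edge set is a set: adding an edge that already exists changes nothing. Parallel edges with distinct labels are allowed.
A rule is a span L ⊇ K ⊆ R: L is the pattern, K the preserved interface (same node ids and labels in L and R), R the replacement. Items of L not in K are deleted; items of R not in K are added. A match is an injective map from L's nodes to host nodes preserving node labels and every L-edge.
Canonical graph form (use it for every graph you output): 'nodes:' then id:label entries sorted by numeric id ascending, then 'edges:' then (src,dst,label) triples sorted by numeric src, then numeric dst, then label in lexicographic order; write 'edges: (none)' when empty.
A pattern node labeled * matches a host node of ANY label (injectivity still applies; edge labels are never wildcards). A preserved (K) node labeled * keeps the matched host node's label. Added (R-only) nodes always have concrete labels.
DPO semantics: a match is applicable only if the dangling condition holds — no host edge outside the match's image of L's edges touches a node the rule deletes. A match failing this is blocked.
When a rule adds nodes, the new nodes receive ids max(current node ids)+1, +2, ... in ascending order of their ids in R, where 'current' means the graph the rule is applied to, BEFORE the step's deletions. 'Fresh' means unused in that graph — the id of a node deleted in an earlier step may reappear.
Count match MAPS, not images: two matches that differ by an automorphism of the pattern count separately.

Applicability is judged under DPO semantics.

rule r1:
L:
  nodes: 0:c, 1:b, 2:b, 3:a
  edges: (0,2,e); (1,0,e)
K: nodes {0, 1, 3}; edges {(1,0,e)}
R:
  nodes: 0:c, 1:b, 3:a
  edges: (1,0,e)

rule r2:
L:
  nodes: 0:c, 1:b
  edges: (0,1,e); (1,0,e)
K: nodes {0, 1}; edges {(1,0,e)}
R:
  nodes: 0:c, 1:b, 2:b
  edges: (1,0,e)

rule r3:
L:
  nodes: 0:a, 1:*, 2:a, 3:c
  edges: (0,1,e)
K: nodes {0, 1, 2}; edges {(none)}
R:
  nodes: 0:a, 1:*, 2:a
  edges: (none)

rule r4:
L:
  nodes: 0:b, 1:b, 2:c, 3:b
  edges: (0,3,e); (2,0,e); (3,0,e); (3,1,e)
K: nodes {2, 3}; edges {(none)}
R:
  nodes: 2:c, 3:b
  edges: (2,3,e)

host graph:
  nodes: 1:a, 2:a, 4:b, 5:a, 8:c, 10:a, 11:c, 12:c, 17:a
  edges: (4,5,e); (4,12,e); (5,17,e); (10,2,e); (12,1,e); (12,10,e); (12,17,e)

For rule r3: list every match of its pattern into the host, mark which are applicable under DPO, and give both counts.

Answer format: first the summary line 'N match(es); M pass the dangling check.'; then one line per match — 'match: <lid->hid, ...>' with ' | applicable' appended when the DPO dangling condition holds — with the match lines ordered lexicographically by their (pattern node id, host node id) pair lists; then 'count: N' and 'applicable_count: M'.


18 match(es); 12 pass the dangling check.
match: 0->5, 1->17, 2->1, 3->8 | applicable
match: 0->5, 1->17, 2->1, 3->11 | applicable
match: 0->5, 1->17, 2->1, 3->12
match: 0->5, 1->17, 2->2, 3->8 | applicable
match: 0->5, 1->17, 2->2, 3->11 | applicable
match: 0->5, 1->17, 2->2, 3->12
match: 0->5, 1->17, 2->10, 3->8 | applicable
match: 0->5, 1->17, 2->10, 3->11 | applicable
match: 0->5, 1->17, 2->10, 3->12
match: 0->10, 1->2, 2->1, 3->8 | applicable
match: 0->10, 1->2, 2->1, 3->11 | applicable
match: 0->10, 1->2, 2->1, 3->12
match: 0->10, 1->2, 2->5, 3->8 | applicable
match: 0->10, 1->2, 2->5, 3->11 | applicable
match: 0->10, 1->2, 2->5, 3->12
match: 0->10, 1->2, 2->17, 3->8 | applicable
match: 0->10, 1->2, 2->17, 3->11 | applicable
match: 0->10, 1->2, 2->17, 3->12
count: 18
applicable_count: 12


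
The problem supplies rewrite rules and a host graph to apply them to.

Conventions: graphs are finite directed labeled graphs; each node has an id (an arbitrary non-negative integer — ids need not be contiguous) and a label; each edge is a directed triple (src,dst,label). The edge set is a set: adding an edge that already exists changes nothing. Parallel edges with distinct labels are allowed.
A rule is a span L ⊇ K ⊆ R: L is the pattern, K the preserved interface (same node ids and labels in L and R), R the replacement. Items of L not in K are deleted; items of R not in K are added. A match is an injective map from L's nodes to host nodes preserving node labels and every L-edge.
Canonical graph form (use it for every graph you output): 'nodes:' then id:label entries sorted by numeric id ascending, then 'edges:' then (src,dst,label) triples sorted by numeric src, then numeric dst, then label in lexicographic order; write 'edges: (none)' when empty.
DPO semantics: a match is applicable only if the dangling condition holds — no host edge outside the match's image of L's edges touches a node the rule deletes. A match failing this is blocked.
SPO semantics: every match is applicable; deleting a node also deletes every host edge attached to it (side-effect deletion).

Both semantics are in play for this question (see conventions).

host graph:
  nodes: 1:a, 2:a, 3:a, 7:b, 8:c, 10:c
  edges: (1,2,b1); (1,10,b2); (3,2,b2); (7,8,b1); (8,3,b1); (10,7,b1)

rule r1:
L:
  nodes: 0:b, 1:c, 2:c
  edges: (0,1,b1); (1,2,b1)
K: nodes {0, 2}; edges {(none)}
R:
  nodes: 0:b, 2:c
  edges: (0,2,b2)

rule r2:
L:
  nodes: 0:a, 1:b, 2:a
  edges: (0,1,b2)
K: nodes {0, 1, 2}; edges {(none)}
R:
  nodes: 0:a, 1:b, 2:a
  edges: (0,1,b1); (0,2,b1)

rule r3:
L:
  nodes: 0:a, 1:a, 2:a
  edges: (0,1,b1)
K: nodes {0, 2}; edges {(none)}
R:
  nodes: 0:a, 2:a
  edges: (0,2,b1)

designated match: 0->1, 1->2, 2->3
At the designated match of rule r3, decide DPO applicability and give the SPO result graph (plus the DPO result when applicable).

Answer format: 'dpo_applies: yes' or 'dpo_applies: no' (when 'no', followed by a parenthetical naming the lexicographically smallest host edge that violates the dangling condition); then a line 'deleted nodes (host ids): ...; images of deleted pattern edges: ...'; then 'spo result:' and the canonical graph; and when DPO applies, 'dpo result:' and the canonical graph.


dpo_applies: no
(the rule deletes node 2, which keeps host edge (3,2,b2) outside the match image — the dangling condition fails, DPO blocks; SPO proceeds and side-deletes such edges)
deleted nodes (host ids): 2; images of deleted pattern edges: (1,2,b1)
spo result:
nodes: 1:a, 3:a, 7:b, 8:c, 10:c
edges: (1,3,b1); (1,10,b2); (7,8,b1); (8,3,b1); (10,7,b1)


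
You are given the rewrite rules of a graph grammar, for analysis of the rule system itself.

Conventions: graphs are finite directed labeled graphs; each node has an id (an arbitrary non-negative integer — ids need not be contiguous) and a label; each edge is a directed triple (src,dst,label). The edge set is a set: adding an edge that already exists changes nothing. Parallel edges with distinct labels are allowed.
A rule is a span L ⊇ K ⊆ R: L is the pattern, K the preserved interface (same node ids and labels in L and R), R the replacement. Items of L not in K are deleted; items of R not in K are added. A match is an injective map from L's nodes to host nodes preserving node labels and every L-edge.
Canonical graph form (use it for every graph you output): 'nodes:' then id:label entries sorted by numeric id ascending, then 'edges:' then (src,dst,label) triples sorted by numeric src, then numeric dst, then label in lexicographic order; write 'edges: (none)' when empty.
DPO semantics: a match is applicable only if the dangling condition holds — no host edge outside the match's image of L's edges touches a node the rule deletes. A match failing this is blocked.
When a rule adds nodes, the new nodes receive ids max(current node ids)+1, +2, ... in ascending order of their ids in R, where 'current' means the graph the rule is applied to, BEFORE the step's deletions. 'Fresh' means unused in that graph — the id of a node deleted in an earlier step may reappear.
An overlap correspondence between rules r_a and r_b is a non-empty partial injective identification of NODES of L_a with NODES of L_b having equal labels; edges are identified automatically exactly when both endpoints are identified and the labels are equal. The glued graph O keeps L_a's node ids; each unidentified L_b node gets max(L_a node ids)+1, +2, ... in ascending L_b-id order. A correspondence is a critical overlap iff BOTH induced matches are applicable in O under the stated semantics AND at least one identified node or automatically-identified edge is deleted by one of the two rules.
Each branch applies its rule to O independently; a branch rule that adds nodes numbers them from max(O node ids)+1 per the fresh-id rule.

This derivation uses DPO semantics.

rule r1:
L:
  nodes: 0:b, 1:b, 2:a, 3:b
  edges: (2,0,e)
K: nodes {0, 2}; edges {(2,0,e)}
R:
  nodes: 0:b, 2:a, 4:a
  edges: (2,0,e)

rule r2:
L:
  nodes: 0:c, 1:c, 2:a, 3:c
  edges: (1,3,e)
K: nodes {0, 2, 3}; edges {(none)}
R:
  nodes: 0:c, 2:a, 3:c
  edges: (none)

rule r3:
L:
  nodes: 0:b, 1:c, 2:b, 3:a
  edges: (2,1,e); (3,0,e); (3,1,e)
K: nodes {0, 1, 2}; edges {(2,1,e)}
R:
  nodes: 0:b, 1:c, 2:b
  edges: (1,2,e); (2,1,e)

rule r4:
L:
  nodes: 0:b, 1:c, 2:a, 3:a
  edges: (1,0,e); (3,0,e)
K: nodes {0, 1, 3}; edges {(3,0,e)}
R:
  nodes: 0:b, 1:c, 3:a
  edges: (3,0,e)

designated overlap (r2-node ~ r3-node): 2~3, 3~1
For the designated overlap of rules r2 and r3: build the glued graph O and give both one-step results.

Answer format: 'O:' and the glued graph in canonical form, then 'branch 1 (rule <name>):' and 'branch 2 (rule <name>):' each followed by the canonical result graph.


O:
nodes: 0:c, 1:c, 2:a, 3:c, 4:b, 5:b
edges: (1,3,e); (2,3,e); (2,4,e); (5,3,e)
branch 1 (rule r2):
nodes: 0:c, 2:a, 3:c, 4:b, 5:b
edges: (2,3,e); (2,4,e); (5,3,e)
branch 2 (rule r3):
nodes: 0:c, 1:c, 3:c, 4:b, 5:b
edges: (1,3,e); (3,5,e); (5,3,e)


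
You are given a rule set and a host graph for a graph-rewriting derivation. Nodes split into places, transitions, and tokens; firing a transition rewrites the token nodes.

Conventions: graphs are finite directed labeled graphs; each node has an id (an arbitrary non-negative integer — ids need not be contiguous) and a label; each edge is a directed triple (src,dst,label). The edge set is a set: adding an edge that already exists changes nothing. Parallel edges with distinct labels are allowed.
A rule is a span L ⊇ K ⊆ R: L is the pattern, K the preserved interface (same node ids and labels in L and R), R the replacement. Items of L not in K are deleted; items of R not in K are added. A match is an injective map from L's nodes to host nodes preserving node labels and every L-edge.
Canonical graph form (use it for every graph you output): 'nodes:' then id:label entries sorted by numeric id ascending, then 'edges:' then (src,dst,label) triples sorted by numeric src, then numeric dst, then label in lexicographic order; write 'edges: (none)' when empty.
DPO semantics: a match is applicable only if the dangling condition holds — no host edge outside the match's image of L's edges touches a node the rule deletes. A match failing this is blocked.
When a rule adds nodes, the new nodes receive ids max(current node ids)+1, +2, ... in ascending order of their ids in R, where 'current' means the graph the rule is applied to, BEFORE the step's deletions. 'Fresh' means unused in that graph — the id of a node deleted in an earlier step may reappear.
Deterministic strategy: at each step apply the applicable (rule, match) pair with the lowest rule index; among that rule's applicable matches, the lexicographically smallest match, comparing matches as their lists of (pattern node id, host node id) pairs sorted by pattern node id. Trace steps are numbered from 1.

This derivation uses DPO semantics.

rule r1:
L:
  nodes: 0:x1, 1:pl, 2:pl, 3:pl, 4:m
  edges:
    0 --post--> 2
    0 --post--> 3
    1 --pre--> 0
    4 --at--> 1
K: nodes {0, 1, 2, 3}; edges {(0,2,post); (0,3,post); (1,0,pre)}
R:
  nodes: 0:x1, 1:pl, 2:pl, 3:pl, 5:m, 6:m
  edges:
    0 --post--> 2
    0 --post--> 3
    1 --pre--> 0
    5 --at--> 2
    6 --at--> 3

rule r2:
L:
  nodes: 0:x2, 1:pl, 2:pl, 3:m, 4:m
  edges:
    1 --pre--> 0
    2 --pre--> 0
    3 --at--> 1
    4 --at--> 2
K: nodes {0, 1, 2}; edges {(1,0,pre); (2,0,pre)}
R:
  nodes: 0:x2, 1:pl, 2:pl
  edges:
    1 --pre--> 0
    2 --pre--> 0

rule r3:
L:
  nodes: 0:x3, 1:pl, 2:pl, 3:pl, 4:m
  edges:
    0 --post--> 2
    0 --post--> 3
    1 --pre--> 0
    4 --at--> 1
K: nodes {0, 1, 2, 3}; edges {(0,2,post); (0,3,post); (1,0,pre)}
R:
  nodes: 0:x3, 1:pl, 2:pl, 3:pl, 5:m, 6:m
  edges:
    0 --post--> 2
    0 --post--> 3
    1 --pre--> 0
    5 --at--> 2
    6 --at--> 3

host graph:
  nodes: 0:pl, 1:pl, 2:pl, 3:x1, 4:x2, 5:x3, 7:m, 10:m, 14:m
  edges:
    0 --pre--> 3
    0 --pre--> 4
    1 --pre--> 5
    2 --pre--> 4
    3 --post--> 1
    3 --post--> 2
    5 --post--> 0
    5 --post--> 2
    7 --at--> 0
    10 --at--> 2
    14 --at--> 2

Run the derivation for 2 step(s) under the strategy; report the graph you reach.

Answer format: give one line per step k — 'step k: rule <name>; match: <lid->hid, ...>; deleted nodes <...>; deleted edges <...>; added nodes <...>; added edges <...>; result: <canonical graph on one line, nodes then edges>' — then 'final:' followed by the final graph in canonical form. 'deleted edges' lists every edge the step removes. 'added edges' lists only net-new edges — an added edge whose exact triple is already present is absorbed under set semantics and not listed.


step 1: rule r1; match: 0->3, 1->0, 2->1, 3->2, 4->7; deleted nodes 7; deleted edges (7,0,at); added nodes 15, 16; added edges (15,1,at); (16,2,at); result: nodes: 0:pl, 1:pl, 2:pl, 3:x1, 4:x2, 5:x3, 10:m, 14:m, 15:m, 16:m edges: (0,3,pre); (0,4,pre); (1,5,pre); (2,4,pre); (3,1,post); (3,2,post); (5,0,post); (5,2,post); (10,2,at); (14,2,at); (15,1,at); (16,2,at)
step 2: rule r3; match: 0->5, 1->1, 2->0, 3->2, 4->15; deleted nodes 15; deleted edges (15,1,at); added nodes 17, 18; added edges (17,0,at); (18,2,at); result: nodes: 0:pl, 1:pl, 2:pl, 3:x1, 4:x2, 5:x3, 10:m, 14:m, 16:m, 17:m, 18:m edges: (0,3,pre); (0,4,pre); (1,5,pre); (2,4,pre); (3,1,post); (3,2,post); (5,0,post); (5,2,post); (10,2,at); (14,2,at); (16,2,at); (17,0,at); (18,2,at)
final:
nodes: 0:pl, 1:pl, 2:pl, 3:x1, 4:x2, 5:x3, 10:m, 14:m, 16:m, 17:m, 18:m
edges: (0,3,pre); (0,4,pre); (1,5,pre); (2,4,pre); (3,1,post); (3,2,post); (5,0,post); (5,2,post); (10,2,at); (14,2,at); (16,2,at); (17,0,at); (18,2,at)


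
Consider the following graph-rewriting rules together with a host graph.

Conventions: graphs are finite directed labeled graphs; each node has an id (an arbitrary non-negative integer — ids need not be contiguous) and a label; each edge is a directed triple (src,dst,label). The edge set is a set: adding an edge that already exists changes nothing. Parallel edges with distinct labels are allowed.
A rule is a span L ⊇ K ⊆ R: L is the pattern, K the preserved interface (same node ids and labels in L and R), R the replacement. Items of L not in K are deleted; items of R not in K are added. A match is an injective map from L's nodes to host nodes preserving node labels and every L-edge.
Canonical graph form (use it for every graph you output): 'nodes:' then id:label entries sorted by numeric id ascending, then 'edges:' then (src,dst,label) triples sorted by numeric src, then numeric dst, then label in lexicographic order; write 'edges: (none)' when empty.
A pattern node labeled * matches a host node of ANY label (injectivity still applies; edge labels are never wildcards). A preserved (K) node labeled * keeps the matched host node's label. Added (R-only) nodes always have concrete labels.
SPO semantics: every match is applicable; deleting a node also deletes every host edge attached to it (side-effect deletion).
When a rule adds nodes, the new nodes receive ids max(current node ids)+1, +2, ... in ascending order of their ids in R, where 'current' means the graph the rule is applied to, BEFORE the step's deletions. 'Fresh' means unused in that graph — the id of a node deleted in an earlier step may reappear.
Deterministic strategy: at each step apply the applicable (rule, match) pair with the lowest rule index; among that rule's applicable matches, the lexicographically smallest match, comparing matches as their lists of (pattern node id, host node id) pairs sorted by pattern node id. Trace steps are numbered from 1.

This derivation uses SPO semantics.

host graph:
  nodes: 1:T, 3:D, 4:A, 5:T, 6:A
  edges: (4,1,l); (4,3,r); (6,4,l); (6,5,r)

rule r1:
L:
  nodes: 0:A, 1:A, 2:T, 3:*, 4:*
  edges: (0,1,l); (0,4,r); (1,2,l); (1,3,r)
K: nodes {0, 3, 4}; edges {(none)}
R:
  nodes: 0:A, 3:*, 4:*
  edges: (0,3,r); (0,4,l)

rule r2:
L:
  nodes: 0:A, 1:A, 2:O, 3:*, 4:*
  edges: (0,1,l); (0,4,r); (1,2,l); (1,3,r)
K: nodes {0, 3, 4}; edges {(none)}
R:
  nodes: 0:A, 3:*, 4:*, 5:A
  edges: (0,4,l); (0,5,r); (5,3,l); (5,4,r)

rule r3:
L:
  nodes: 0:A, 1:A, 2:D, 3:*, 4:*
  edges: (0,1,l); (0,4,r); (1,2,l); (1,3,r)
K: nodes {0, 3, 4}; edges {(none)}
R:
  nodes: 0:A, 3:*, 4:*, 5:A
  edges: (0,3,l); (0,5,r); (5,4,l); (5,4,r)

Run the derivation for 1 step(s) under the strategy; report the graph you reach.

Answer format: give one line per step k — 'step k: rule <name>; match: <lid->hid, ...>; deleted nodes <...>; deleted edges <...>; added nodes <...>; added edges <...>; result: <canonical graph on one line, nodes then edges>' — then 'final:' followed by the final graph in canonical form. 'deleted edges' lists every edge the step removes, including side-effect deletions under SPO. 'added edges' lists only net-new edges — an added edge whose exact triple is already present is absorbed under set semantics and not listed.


step 1: rule r1; match: 0->6, 1->4, 2->1, 3->3, 4->5; deleted nodes 1, 4; deleted edges (4,1,l); (4,3,r); (6,4,l); (6,5,r); added nodes (none); added edges (6,3,r); (6,5,l); result: nodes: 3:D, 5:T, 6:A edges: (6,3,r); (6,5,l)
final:
nodes: 3:D, 5:T, 6:A
edges: (6,3,r); (6,5,l)


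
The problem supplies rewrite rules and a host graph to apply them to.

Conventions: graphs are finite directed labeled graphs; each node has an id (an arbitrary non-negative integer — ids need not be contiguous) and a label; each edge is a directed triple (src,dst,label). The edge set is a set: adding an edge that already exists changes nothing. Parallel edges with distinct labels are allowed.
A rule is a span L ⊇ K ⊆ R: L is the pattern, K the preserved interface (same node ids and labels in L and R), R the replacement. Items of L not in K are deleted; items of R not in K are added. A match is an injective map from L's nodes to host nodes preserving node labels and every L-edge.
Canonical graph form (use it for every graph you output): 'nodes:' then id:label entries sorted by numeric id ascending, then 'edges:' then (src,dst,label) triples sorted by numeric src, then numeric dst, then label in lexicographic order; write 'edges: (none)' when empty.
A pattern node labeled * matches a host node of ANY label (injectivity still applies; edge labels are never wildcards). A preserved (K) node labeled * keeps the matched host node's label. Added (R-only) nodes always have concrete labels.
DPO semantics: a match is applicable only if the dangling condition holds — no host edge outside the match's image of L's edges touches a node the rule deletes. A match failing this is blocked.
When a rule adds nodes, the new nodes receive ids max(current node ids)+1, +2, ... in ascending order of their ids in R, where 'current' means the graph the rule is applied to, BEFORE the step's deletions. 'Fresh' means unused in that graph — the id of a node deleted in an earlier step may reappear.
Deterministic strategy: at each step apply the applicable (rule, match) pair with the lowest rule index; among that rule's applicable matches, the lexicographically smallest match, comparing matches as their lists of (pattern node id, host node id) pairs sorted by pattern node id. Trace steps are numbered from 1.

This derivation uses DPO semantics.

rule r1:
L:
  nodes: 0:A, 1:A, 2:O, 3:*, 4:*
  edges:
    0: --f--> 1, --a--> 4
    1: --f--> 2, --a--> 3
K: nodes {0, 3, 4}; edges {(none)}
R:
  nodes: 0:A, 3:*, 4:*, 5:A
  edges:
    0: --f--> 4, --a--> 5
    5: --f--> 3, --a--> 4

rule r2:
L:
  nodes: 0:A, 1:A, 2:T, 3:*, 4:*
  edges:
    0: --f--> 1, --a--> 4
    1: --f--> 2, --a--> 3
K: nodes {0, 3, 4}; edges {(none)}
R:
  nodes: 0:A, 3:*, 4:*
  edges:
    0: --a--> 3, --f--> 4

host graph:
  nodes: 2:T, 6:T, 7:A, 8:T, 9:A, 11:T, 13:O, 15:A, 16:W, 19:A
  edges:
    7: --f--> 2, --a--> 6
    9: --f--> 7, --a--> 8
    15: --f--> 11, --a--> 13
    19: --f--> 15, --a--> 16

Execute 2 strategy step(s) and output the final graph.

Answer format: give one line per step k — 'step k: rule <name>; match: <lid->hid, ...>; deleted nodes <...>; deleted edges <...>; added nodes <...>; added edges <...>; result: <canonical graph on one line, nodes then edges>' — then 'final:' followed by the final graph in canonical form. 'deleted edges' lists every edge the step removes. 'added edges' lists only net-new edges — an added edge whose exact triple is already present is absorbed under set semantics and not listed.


step 1: rule r2; match: 0->9, 1->7, 2->2, 3->6, 4->8; deleted nodes 2, 7; deleted edges (7,2,f); (7,6,a); (9,7,f); (9,8,a); added nodes (none); added edges (9,6,a); (9,8,f); result: nodes: 6:T, 8:T, 9:A, 11:T, 13:O, 15:A, 16:W, 19:A edges: (9,6,a); (9,8,f); (15,11,f); (15,13,a); (19,15,f); (19,16,a)
step 2: rule r2; match: 0->19, 1->15, 2->11, 3->13, 4->16; deleted nodes 11, 15; deleted edges (15,11,f); (15,13,a); (19,15,f); (19,16,a); added nodes (none); added edges (19,13,a); (19,16,f); result: nodes: 6:T, 8:T, 9:A, 13:O, 16:W, 19:A edges: (9,6,a); (9,8,f); (19,13,a); (19,16,f)
final:
nodes: 6:T, 8:T, 9:A, 13:O, 16:W, 19:A
edges: (9,6,a); (9,8,f); (19,13,a); (19,16,f)


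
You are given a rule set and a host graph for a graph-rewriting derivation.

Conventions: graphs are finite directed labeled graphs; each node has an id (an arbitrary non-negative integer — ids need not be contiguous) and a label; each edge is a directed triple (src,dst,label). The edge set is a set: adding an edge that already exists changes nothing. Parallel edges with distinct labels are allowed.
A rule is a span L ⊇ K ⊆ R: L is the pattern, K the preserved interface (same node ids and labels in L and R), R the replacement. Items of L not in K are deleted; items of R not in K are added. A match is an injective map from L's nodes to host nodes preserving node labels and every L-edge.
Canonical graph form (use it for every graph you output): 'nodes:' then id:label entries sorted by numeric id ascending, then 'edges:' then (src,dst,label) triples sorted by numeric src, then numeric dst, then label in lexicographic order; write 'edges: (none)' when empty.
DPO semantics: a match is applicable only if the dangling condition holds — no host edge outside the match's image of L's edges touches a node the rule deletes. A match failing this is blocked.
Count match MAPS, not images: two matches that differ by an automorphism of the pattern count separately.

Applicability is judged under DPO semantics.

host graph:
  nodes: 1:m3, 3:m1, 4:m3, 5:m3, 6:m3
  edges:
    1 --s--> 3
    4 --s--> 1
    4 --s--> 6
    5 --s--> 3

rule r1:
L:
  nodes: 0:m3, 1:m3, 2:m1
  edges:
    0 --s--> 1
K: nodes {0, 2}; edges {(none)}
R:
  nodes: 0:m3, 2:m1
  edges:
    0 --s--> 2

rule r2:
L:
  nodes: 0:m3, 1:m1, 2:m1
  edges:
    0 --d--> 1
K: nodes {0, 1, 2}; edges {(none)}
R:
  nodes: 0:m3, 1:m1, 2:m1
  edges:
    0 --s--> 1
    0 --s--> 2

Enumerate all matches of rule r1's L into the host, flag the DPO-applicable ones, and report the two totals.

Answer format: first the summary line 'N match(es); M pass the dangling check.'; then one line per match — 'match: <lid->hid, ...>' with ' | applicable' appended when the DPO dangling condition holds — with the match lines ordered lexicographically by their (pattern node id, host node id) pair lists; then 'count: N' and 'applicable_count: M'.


2 match(es); 1 pass the dangling check.
match: 0->4, 1->1, 2->3
match: 0->4, 1->6, 2->3 | applicable
count: 2
applicable_count: 1


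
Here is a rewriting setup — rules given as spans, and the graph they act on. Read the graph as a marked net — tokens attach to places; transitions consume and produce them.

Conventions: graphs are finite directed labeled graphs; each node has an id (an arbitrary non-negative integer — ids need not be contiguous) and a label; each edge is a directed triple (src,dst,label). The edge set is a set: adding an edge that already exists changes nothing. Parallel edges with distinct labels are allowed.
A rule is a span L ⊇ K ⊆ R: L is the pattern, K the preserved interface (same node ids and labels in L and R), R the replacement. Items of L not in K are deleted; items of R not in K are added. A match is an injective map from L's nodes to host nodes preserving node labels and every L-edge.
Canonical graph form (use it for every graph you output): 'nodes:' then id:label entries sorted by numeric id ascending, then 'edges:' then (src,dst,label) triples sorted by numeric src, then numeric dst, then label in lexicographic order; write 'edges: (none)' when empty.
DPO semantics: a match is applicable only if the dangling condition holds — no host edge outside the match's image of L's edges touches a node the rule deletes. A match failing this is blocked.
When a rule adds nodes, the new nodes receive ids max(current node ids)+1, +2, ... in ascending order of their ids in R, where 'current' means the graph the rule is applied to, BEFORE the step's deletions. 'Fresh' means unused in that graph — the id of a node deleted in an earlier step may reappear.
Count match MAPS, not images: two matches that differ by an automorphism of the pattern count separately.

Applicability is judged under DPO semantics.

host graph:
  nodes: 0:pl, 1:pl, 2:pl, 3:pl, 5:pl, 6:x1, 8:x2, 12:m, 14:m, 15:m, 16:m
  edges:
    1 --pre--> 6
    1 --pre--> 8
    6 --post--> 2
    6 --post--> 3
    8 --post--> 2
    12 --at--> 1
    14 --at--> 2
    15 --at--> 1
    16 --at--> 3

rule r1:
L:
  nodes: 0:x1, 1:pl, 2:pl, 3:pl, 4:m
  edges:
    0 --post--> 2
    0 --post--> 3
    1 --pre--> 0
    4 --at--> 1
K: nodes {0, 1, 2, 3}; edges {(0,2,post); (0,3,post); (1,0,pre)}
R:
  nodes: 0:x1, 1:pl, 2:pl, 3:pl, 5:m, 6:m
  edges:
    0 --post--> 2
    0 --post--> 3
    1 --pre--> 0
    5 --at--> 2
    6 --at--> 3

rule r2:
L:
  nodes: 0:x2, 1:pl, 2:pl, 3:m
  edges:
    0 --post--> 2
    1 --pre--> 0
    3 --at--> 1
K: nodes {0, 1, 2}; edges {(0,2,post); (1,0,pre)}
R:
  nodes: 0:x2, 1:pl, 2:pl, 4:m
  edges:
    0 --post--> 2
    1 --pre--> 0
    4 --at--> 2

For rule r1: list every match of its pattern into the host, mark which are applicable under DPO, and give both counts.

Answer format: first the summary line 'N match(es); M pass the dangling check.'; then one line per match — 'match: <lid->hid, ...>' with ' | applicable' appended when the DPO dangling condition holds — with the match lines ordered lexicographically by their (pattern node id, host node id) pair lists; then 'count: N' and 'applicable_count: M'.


4 match(es); 4 pass the dangling check.
match: 0->6, 1->1, 2->2, 3->3, 4->12 | applicable
match: 0->6, 1->1, 2->2, 3->3, 4->15 | applicable
match: 0->6, 1->1, 2->3, 3->2, 4->12 | applicable
match: 0->6, 1->1, 2->3, 3->2, 4->15 | applicable
count: 4
applicable_count: 4


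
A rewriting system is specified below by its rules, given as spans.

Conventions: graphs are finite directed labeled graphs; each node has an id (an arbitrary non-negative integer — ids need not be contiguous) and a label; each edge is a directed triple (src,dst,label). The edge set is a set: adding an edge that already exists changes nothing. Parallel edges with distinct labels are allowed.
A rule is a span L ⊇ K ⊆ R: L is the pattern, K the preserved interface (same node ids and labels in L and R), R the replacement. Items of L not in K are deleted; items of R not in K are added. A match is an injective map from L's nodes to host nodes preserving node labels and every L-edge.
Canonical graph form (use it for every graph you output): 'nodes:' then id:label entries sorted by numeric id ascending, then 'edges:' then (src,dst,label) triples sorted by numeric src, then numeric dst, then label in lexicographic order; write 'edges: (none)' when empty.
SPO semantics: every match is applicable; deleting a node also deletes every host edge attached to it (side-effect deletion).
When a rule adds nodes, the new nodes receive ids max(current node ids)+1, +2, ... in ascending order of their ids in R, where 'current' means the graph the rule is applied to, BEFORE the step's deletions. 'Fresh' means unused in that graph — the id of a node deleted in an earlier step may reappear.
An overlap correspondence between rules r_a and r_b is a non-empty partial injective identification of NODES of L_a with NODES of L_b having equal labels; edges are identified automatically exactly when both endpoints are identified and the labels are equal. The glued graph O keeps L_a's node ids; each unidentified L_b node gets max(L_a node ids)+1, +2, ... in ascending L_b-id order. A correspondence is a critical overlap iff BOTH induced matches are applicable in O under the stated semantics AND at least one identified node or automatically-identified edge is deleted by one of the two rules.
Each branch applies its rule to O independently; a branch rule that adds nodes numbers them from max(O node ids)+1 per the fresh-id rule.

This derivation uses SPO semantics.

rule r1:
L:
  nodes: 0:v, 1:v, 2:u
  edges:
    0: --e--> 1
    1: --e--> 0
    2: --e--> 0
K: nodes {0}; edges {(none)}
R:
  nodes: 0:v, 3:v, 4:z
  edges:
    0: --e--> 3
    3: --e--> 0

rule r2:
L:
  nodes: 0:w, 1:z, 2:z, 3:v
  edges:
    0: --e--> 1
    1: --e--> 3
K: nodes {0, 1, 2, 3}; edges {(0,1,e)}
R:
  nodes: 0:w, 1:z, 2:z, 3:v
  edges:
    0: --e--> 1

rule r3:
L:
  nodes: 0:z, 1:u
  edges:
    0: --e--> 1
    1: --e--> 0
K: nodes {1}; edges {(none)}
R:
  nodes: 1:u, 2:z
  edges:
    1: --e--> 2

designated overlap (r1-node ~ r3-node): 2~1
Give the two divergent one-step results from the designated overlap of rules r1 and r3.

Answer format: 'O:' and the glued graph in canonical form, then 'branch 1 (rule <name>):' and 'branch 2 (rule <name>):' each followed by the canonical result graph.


O:
nodes: 0:v, 1:v, 2:u, 3:z
edges: (0,1,e); (1,0,e); (2,0,e); (2,3,e); (3,2,e)
branch 1 (rule r1):
nodes: 0:v, 3:z, 4:v, 5:z
edges: (0,4,e); (4,0,e)
branch 2 (rule r3):
nodes: 0:v, 1:v, 2:u, 4:z
edges: (0,1,e); (1,0,e); (2,0,e); (2,4,e)
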